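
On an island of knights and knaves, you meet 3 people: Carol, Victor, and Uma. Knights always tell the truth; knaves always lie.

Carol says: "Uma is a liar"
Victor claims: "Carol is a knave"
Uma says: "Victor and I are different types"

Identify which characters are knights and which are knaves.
Carol is a knight.
Victor is a knave.
Uma is a knave.

Verification:
- Carol (knight) says "Uma is a liar" - this is TRUE because Uma is a knave.
- Victor (knave) says "Carol is a knave" - this is FALSE (a lie) because Carol is a knight.
- Uma (knave) says "Victor and I are different types" - this is FALSE (a lie) because Uma is a knave and Victor is a knave.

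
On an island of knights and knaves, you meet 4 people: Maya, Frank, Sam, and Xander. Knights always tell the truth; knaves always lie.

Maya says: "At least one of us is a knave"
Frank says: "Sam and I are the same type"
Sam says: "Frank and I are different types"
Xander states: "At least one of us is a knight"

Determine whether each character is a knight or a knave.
Maya is a knight.
Frank is a knave.
Sam is a knight.
Xander is a knight.

Verification:
- Maya (knight) says "At least one of us is a knave" - this is TRUE because Frank is a knave.
- Frank (knave) says "Sam and I are the same type" - this is FALSE (a lie) because Frank is a knave and Sam is a knight.
- Sam (knight) says "Frank and I are different types" - this is TRUE because Sam is a knight and Frank is a knave.
- Xander (knight) says "At least one of us is a knight" - this is TRUE because Maya, Sam, and Xander are knights.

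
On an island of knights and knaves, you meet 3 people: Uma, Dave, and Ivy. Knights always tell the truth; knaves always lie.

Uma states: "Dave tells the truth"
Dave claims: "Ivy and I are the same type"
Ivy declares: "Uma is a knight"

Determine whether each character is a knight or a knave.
Uma is a knight.
Dave is a knight.
Ivy is a knight.

Verification:
- Uma (knight) says "Dave tells the truth" - this is TRUE because Dave is a knight.
- Dave (knight) says "Ivy and I are the same type" - this is TRUE because Dave is a knight and Ivy is a knight.
- Ivy (knight) says "Uma is a knight" - this is TRUE because Uma is a knight.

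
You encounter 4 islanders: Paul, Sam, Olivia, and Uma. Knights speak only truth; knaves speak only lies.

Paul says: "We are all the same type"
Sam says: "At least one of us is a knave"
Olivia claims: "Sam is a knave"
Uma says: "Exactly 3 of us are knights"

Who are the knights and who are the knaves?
Paul is a knave.
Sam is a knight.
Olivia is a knave.
Uma is a knave.

Verification:
- Paul (knave) says "We are all the same type" - this is FALSE (a lie) because Sam is a knight and Paul, Olivia, and Uma are knaves.
- Sam (knight) says "At least one of us is a knave" - this is TRUE because Paul, Olivia, and Uma are knaves.
- Olivia (knave) says "Sam is a knave" - this is FALSE (a lie) because Sam is a knight.
- Uma (knave) says "Exactly 3 of us are knights" - this is FALSE (a lie) because there are 1 knights.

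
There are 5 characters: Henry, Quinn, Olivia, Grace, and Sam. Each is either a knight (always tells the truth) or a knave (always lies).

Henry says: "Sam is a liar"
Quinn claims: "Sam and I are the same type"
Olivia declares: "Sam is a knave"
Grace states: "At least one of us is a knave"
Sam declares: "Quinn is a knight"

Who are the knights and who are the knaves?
Henry is a knave.
Quinn is a knight.
Olivia is a knave.
Grace is a knight.
Sam is a knight.

Verification:
- Henry (knave) says "Sam is a liar" - this is FALSE (a lie) because Sam is a knight.
- Quinn (knight) says "Sam and I are the same type" - this is TRUE because Quinn is a knight and Sam is a knight.
- Olivia (knave) says "Sam is a knave" - this is FALSE (a lie) because Sam is a knight.
- Grace (knight) says "At least one of us is a knave" - this is TRUE because Henry and Olivia are knaves.
- Sam (knight) says "Quinn is a knight" - this is TRUE because Quinn is a knight.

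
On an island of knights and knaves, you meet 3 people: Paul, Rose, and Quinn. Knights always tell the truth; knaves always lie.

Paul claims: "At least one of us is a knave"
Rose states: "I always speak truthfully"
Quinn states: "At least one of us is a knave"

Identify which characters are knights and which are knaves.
Paul is a knight.
Rose is a knave.
Quinn is a knight.

Verification:
- Paul (knight) says "At least one of us is a knave" - this is TRUE because Rose is a knave.
- Rose (knave) says "I always speak truthfully" - this is FALSE (a lie) because Rose is a knave.
- Quinn (knight) says "At least one of us is a knave" - this is TRUE because Rose is a knave.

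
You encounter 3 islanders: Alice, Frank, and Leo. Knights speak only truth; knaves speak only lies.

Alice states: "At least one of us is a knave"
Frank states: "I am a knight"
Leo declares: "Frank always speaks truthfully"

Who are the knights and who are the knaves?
Alice is a knight.
Frank is a knave.
Leo is a knave.

Verification:
- Alice (knight) says "At least one of us is a knave" - this is TRUE because Frank and Leo are knaves.
- Frank (knave) says "I am a knight" - this is FALSE (a lie) because Frank is a knave.
- Leo (knave) says "Frank always speaks truthfully" - this is FALSE (a lie) because Frank is a knave.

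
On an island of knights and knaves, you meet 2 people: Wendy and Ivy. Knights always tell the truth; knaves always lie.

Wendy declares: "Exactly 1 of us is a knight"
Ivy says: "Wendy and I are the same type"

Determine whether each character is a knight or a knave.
Wendy is a knight.
Ivy is a knave.

Verification:
- Wendy (knight) says "Exactly 1 of us is a knight" - this is TRUE because there are 1 knights.
- Ivy (knave) says "Wendy and I are the same type" - this is FALSE (a lie) because Ivy is a knave and Wendy is a knight.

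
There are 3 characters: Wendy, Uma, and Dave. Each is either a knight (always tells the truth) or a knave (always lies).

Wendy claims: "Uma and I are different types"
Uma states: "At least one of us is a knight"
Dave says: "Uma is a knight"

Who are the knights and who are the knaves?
Wendy is a knave.
Uma is a knave.
Dave is a knave.

Verification:
- Wendy (knave) says "Uma and I are different types" - this is FALSE (a lie) because Wendy is a knave and Uma is a knave.
- Uma (knave) says "At least one of us is a knight" - this is FALSE (a lie) because no one is a knight.
- Dave (knave) says "Uma is a knight" - this is FALSE (a lie) because Uma is a knave.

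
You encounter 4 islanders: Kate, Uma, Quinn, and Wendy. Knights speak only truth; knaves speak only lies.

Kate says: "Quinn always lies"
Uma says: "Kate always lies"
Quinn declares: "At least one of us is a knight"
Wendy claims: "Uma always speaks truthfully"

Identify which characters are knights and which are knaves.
Kate is a knave.
Uma is a knight.
Quinn is a knight.
Wendy is a knight.

Verification:
- Kate (knave) says "Quinn always lies" - this is FALSE (a lie) because Quinn is a knight.
- Uma (knight) says "Kate always lies" - this is TRUE because Kate is a knave.
- Quinn (knight) says "At least one of us is a knight" - this is TRUE because Uma, Quinn, and Wendy are knights.
- Wendy (knight) says "Uma always speaks truthfully" - this is TRUE because Uma is a knight.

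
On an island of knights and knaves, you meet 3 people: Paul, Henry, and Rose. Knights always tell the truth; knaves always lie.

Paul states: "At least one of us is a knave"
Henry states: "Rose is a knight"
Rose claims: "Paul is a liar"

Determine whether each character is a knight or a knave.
Paul is a knight.
Henry is a knave.
Rose is a knave.

Verification:
- Paul (knight) says "At least one of us is a knave" - this is TRUE because Henry and Rose are knaves.
- Henry (knave) says "Rose is a knight" - this is FALSE (a lie) because Rose is a knave.
- Rose (knave) says "Paul is a liar" - this is FALSE (a lie) because Paul is a knight.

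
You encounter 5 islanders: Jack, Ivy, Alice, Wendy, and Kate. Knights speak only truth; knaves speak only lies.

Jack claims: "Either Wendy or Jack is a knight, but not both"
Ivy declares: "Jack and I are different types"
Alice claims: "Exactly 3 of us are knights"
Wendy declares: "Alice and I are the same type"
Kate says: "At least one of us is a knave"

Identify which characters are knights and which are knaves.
Jack is a knave.
Ivy is a knight.
Alice is a knight.
Wendy is a knave.
Kate is a knight.

Verification:
- Jack (knave) says "Either Wendy or Jack is a knight, but not both" - this is FALSE (a lie) because Wendy is a knave and Jack is a knave.
- Ivy (knight) says "Jack and I are different types" - this is TRUE because Ivy is a knight and Jack is a knave.
- Alice (knight) says "Exactly 3 of us are knights" - this is TRUE because there are 3 knights.
- Wendy (knave) says "Alice and I are the same type" - this is FALSE (a lie) because Wendy is a knave and Alice is a knight.
- Kate (knight) says "At least one of us is a knave" - this is TRUE because Jack and Wendy are knaves.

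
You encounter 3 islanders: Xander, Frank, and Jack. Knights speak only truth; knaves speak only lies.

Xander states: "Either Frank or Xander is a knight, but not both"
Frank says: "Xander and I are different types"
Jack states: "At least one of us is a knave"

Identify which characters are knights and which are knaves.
Xander is a knave.
Frank is a knave.
Jack is a knight.

Verification:
- Xander (knave) says "Either Frank or Xander is a knight, but not both" - this is FALSE (a lie) because Frank is a knave and Xander is a knave.
- Frank (knave) says "Xander and I are different types" - this is FALSE (a lie) because Frank is a knave and Xander is a knave.
- Jack (knight) says "At least one of us is a knave" - this is TRUE because Xander and Frank are knaves.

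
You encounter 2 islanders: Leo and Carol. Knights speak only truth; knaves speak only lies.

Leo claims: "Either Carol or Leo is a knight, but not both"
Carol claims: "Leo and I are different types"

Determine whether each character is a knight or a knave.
Leo is a knave.
Carol is a knave.

Verification:
- Leo (knave) says "Either Carol or Leo is a knight, but not both" - this is FALSE (a lie) because Carol is a knave and Leo is a knave.
- Carol (knave) says "Leo and I are different types" - this is FALSE (a lie) because Carol is a knave and Leo is a knave.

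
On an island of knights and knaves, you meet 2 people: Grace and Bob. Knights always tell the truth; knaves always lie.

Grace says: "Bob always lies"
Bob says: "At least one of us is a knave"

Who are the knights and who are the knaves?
Grace is a knave.
Bob is a knight.

Verification:
- Grace (knave) says "Bob always lies" - this is FALSE (a lie) because Bob is a knight.
- Bob (knight) says "At least one of us is a knave" - this is TRUE because Grace is a knave.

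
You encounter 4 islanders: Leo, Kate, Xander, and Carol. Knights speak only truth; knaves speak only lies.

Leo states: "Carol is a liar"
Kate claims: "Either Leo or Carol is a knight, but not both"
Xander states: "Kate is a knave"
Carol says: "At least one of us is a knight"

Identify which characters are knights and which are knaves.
Leo is a knave.
Kate is a knight.
Xander is a knave.
Carol is a knight.

Verification:
- Leo (knave) says "Carol is a liar" - this is FALSE (a lie) because Carol is a knight.
- Kate (knight) says "Either Leo or Carol is a knight, but not both" - this is TRUE because Leo is a knave and Carol is a knight.
- Xander (knave) says "Kate is a knave" - this is FALSE (a lie) because Kate is a knight.
- Carol (knight) says "At least one of us is a knight" - this is TRUE because Kate and Carol are knights.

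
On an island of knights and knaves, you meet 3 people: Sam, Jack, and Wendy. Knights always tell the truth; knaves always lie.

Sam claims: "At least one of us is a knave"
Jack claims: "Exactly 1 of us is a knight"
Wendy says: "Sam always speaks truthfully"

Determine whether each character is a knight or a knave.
Sam is a knight.
Jack is a knave.
Wendy is a knight.

Verification:
- Sam (knight) says "At least one of us is a knave" - this is TRUE because Jack is a knave.
- Jack (knave) says "Exactly 1 of us is a knight" - this is FALSE (a lie) because there are 2 knights.
- Wendy (knight) says "Sam always speaks truthfully" - this is TRUE because Sam is a knight.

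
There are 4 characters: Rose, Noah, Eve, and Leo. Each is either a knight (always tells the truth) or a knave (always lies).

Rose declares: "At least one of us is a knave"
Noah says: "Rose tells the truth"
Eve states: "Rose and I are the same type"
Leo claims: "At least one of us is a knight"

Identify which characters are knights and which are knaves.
Rose is a knight.
Noah is a knight.
Eve is a knave.
Leo is a knight.

Verification:
- Rose (knight) says "At least one of us is a knave" - this is TRUE because Eve is a knave.
- Noah (knight) says "Rose tells the truth" - this is TRUE because Rose is a knight.
- Eve (knave) says "Rose and I are the same type" - this is FALSE (a lie) because Eve is a knave and Rose is a knight.
- Leo (knight) says "At least one of us is a knight" - this is TRUE because Rose, Noah, and Leo are knights.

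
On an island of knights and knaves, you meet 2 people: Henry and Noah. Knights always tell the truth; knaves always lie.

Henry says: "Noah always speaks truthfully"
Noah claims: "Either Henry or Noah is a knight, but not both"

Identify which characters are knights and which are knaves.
Henry is a knave.
Noah is a knave.

Verification:
- Henry (knave) says "Noah always speaks truthfully" - this is FALSE (a lie) because Noah is a knave.
- Noah (knave) says "Either Henry or Noah is a knight, but not both" - this is FALSE (a lie) because Henry is a knave and Noah is a knave.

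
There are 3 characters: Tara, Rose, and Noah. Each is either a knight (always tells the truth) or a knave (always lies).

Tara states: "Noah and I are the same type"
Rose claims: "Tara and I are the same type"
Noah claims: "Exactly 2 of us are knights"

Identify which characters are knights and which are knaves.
Tara is a knight.
Rose is a knave.
Noah is a knight.

Verification:
- Tara (knight) says "Noah and I are the same type" - this is TRUE because Tara is a knight and Noah is a knight.
- Rose (knave) says "Tara and I are the same type" - this is FALSE (a lie) because Rose is a knave and Tara is a knight.
- Noah (knight) says "Exactly 2 of us are knights" - this is TRUE because there are 2 knights.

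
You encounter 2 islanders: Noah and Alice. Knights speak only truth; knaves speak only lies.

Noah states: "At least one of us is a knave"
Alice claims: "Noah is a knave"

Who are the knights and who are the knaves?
Noah is a knight.
Alice is a knave.

Verification:
- Noah (knight) says "At least one of us is a knave" - this is TRUE because Alice is a knave.
- Alice (knave) says "Noah is a knave" - this is FALSE (a lie) because Noah is a knight.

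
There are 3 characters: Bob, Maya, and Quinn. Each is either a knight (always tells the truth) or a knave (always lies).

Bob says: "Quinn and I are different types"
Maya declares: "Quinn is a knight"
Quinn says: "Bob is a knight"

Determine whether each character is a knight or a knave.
Bob is a knave.
Maya is a knave.
Quinn is a knave.

Verification:
- Bob (knave) says "Quinn and I are different types" - this is FALSE (a lie) because Bob is a knave and Quinn is a knave.
- Maya (knave) says "Quinn is a knight" - this is FALSE (a lie) because Quinn is a knave.
- Quinn (knave) says "Bob is a knight" - this is FALSE (a lie) because Bob is a knave.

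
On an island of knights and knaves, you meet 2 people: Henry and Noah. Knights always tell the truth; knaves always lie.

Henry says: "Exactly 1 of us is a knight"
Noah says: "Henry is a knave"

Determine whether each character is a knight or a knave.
Henry is a knight.
Noah is a knave.

Verification:
- Henry (knight) says "Exactly 1 of us is a knight" - this is TRUE because there are 1 knights.
- Noah (knave) says "Henry is a knave" - this is FALSE (a lie) because Henry is a knight.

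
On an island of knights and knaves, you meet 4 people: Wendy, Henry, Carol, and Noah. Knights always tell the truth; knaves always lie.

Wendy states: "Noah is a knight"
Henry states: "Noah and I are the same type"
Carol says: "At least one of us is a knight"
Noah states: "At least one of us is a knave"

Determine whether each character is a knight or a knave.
Wendy is a knight.
Henry is a knave.
Carol is a knight.
Noah is a knight.

Verification:
- Wendy (knight) says "Noah is a knight" - this is TRUE because Noah is a knight.
- Henry (knave) says "Noah and I are the same type" - this is FALSE (a lie) because Henry is a knave and Noah is a knight.
- Carol (knight) says "At least one of us is a knight" - this is TRUE because Wendy, Carol, and Noah are knights.
- Noah (knight) says "At least one of us is a knave" - this is TRUE because Henry is a knave.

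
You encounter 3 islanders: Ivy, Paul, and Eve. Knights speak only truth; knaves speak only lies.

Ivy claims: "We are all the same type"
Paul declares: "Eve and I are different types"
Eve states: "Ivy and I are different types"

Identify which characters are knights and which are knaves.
Ivy is a knave.
Paul is a knight.
Eve is a knave.

Verification:
- Ivy (knave) says "We are all the same type" - this is FALSE (a lie) because Paul is a knight and Ivy and Eve are knaves.
- Paul (knight) says "Eve and I are different types" - this is TRUE because Paul is a knight and Eve is a knave.
- Eve (knave) says "Ivy and I are different types" - this is FALSE (a lie) because Eve is a knave and Ivy is a knave.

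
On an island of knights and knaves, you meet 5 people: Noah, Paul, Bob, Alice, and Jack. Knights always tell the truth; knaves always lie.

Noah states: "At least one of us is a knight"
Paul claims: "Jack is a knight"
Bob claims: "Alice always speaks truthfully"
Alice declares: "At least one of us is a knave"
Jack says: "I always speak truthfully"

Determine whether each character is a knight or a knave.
Noah is a knight.
Paul is a knave.
Bob is a knight.
Alice is a knight.
Jack is a knave.

Verification:
- Noah (knight) says "At least one of us is a knight" - this is TRUE because Noah, Bob, and Alice are knights.
- Paul (knave) says "Jack is a knight" - this is FALSE (a lie) because Jack is a knave.
- Bob (knight) says "Alice always speaks truthfully" - this is TRUE because Alice is a knight.
- Alice (knight) says "At least one of us is a knave" - this is TRUE because Paul and Jack are knaves.
- Jack (knave) says "I always speak truthfully" - this is FALSE (a lie) because Jack is a knave.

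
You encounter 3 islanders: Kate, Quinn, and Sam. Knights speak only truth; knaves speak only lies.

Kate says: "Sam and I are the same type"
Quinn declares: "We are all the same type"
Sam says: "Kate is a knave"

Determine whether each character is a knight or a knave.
Kate is a knave.
Quinn is a knave.
Sam is a knight.

Verification:
- Kate (knave) says "Sam and I are the same type" - this is FALSE (a lie) because Kate is a knave and Sam is a knight.
- Quinn (knave) says "We are all the same type" - this is FALSE (a lie) because Sam is a knight and Kate and Quinn are knaves.
- Sam (knight) says "Kate is a knave" - this is TRUE because Kate is a knave.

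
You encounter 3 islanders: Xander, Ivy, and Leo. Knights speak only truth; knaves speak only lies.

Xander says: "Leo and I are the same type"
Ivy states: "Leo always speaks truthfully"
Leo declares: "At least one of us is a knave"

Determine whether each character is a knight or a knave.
Xander is a knave.
Ivy is a knight.
Leo is a knight.

Verification:
- Xander (knave) says "Leo and I are the same type" - this is FALSE (a lie) because Xander is a knave and Leo is a knight.
- Ivy (knight) says "Leo always speaks truthfully" - this is TRUE because Leo is a knight.
- Leo (knight) says "At least one of us is a knave" - this is TRUE because Xander is a knave.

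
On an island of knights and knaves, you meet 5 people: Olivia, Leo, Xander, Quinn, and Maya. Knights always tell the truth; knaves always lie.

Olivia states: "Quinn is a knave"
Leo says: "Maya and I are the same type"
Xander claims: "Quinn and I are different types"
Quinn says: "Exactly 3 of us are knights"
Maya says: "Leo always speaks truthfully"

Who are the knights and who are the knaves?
Olivia is a knight.
Leo is a knight.
Xander is a knight.
Quinn is a knave.
Maya is a knight.

Verification:
- Olivia (knight) says "Quinn is a knave" - this is TRUE because Quinn is a knave.
- Leo (knight) says "Maya and I are the same type" - this is TRUE because Leo is a knight and Maya is a knight.
- Xander (knight) says "Quinn and I are different types" - this is TRUE because Xander is a knight and Quinn is a knave.
- Quinn (knave) says "Exactly 3 of us are knights" - this is FALSE (a lie) because there are 4 knights.
- Maya (knight) says "Leo always speaks truthfully" - this is TRUE because Leo is a knight.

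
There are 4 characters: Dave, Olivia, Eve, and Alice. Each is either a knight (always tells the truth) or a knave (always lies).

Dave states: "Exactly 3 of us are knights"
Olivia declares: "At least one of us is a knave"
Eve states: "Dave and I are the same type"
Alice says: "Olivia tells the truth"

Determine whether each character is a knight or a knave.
Dave is a knight.
Olivia is a knight.
Eve is a knave.
Alice is a knight.

Verification:
- Dave (knight) says "Exactly 3 of us are knights" - this is TRUE because there are 3 knights.
- Olivia (knight) says "At least one of us is a knave" - this is TRUE because Eve is a knave.
- Eve (knave) says "Dave and I are the same type" - this is FALSE (a lie) because Eve is a knave and Dave is a knight.
- Alice (knight) says "Olivia tells the truth" - this is TRUE because Olivia is a knight.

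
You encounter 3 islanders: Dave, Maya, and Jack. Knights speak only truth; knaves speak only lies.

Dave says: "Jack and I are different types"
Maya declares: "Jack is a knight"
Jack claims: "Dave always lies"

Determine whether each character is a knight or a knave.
Dave is a knight.
Maya is a knave.
Jack is a knave.

Verification:
- Dave (knight) says "Jack and I are different types" - this is TRUE because Dave is a knight and Jack is a knave.
- Maya (knave) says "Jack is a knight" - this is FALSE (a lie) because Jack is a knave.
- Jack (knave) says "Dave always lies" - this is FALSE (a lie) because Dave is a knight.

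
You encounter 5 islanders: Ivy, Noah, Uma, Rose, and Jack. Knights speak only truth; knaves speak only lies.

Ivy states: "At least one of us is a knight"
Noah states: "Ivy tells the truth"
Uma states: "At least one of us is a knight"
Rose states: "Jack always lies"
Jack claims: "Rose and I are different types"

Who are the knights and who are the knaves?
Ivy is a knight.
Noah is a knight.
Uma is a knight.
Rose is a knave.
Jack is a knight.

Verification:
- Ivy (knight) says "At least one of us is a knight" - this is TRUE because Ivy, Noah, Uma, and Jack are knights.
- Noah (knight) says "Ivy tells the truth" - this is TRUE because Ivy is a knight.
- Uma (knight) says "At least one of us is a knight" - this is TRUE because Ivy, Noah, Uma, and Jack are knights.
- Rose (knave) says "Jack always lies" - this is FALSE (a lie) because Jack is a knight.
- Jack (knight) says "Rose and I are different types" - this is TRUE because Jack is a knight and Rose is a knave.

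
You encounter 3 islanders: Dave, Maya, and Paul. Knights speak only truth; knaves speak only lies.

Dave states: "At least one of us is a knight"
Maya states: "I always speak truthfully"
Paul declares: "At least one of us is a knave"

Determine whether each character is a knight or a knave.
Dave is a knight.
Maya is a knave.
Paul is a knight.

Verification:
- Dave (knight) says "At least one of us is a knight" - this is TRUE because Dave and Paul are knights.
- Maya (knave) says "I always speak truthfully" - this is FALSE (a lie) because Maya is a knave.
- Paul (knight) says "At least one of us is a knave" - this is TRUE because Maya is a knave.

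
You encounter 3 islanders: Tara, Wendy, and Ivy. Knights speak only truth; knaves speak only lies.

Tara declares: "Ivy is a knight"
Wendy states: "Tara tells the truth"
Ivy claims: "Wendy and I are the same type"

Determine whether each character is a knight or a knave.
Tara is a knight.
Wendy is a knight.
Ivy is a knight.

Verification:
- Tara (knight) says "Ivy is a knight" - this is TRUE because Ivy is a knight.
- Wendy (knight) says "Tara tells the truth" - this is TRUE because Tara is a knight.
- Ivy (knight) says "Wendy and I are the same type" - this is TRUE because Ivy is a knight and Wendy is a knight.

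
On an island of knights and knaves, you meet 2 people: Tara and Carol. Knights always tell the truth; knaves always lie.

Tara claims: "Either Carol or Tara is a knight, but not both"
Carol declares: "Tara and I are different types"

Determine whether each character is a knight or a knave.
Tara is a knave.
Carol is a knave.

Verification:
- Tara (knave) says "Either Carol or Tara is a knight, but not both" - this is FALSE (a lie) because Carol is a knave and Tara is a knave.
- Carol (knave) says "Tara and I are different types" - this is FALSE (a lie) because Carol is a knave and Tara is a knave.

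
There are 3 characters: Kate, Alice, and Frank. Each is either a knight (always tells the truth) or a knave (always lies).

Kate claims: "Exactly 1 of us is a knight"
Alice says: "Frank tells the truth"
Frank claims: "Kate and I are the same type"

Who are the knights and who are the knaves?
Kate is a knight.
Alice is a knave.
Frank is a knave.

Verification:
- Kate (knight) says "Exactly 1 of us is a knight" - this is TRUE because there are 1 knights.
- Alice (knave) says "Frank tells the truth" - this is FALSE (a lie) because Frank is a knave.
- Frank (knave) says "Kate and I are the same type" - this is FALSE (a lie) because Frank is a knave and Kate is a knight.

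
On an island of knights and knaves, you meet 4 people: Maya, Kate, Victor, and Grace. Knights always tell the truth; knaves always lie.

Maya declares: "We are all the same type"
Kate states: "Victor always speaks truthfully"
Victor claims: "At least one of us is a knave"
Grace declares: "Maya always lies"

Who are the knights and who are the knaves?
Maya is a knave.
Kate is a knight.
Victor is a knight.
Grace is a knight.

Verification:
- Maya (knave) says "We are all the same type" - this is FALSE (a lie) because Kate, Victor, and Grace are knights and Maya is a knave.
- Kate (knight) says "Victor always speaks truthfully" - this is TRUE because Victor is a knight.
- Victor (knight) says "At least one of us is a knave" - this is TRUE because Maya is a knave.
- Grace (knight) says "Maya always lies" - this is TRUE because Maya is a knave.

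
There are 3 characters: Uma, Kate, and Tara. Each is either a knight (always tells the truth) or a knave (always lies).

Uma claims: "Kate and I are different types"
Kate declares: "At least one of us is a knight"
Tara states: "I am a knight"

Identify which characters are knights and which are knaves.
Uma is a knave.
Kate is a knave.
Tara is a knave.

Verification:
- Uma (knave) says "Kate and I are different types" - this is FALSE (a lie) because Uma is a knave and Kate is a knave.
- Kate (knave) says "At least one of us is a knight" - this is FALSE (a lie) because no one is a knight.
- Tara (knave) says "I am a knight" - this is FALSE (a lie) because Tara is a knave.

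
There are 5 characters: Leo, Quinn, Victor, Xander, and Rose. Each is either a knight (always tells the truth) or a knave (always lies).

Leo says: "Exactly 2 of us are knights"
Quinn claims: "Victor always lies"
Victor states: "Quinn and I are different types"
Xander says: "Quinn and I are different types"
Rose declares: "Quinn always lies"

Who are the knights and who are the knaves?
Leo is a knave.
Quinn is a knave.
Victor is a knight.
Xander is a knight.
Rose is a knight.

Verification:
- Leo (knave) says "Exactly 2 of us are knights" - this is FALSE (a lie) because there are 3 knights.
- Quinn (knave) says "Victor always lies" - this is FALSE (a lie) because Victor is a knight.
- Victor (knight) says "Quinn and I are different types" - this is TRUE because Victor is a knight and Quinn is a knave.
- Xander (knight) says "Quinn and I are different types" - this is TRUE because Xander is a knight and Quinn is a knave.
- Rose (knight) says "Quinn always lies" - this is TRUE because Quinn is a knave.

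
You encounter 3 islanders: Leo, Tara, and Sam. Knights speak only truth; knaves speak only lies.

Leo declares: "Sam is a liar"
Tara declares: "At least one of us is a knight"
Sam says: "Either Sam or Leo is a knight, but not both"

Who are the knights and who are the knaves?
Leo is a knave.
Tara is a knight.
Sam is a knight.

Verification:
- Leo (knave) says "Sam is a liar" - this is FALSE (a lie) because Sam is a knight.
- Tara (knight) says "At least one of us is a knight" - this is TRUE because Tara and Sam are knights.
- Sam (knight) says "Either Sam or Leo is a knight, but not both" - this is TRUE because Sam is a knight and Leo is a knave.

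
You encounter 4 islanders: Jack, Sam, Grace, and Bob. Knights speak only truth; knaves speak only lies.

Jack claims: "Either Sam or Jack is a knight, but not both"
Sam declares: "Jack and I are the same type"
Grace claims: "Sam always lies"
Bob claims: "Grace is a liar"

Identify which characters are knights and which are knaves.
Jack is a knight.
Sam is a knave.
Grace is a knight.
Bob is a knave.

Verification:
- Jack (knight) says "Either Sam or Jack is a knight, but not both" - this is TRUE because Sam is a knave and Jack is a knight.
- Sam (knave) says "Jack and I are the same type" - this is FALSE (a lie) because Sam is a knave and Jack is a knight.
- Grace (knight) says "Sam always lies" - this is TRUE because Sam is a knave.
- Bob (knave) says "Grace is a liar" - this is FALSE (a lie) because Grace is a knight.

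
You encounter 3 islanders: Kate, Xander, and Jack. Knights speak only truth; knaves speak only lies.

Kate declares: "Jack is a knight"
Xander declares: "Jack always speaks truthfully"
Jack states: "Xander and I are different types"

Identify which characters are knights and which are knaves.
Kate is a knave.
Xander is a knave.
Jack is a knave.

Verification:
- Kate (knave) says "Jack is a knight" - this is FALSE (a lie) because Jack is a knave.
- Xander (knave) says "Jack always speaks truthfully" - this is FALSE (a lie) because Jack is a knave.
- Jack (knave) says "Xander and I are different types" - this is FALSE (a lie) because Jack is a knave and Xander is a knave.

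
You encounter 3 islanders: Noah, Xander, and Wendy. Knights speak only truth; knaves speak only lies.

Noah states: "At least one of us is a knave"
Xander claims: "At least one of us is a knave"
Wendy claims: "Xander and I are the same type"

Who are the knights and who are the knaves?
Noah is a knight.
Xander is a knight.
Wendy is a knave.

Verification:
- Noah (knight) says "At least one of us is a knave" - this is TRUE because Wendy is a knave.
- Xander (knight) says "At least one of us is a knave" - this is TRUE because Wendy is a knave.
- Wendy (knave) says "Xander and I are the same type" - this is FALSE (a lie) because Wendy is a knave and Xander is a knight.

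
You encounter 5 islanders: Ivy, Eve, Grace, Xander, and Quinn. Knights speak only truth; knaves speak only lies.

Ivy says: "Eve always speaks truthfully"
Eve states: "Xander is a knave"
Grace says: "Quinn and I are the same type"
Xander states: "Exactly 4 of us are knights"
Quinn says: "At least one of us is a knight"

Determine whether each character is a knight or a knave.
Ivy is a knight.
Eve is a knight.
Grace is a knave.
Xander is a knave.
Quinn is a knight.

Verification:
- Ivy (knight) says "Eve always speaks truthfully" - this is TRUE because Eve is a knight.
- Eve (knight) says "Xander is a knave" - this is TRUE because Xander is a knave.
- Grace (knave) says "Quinn and I are the same type" - this is FALSE (a lie) because Grace is a knave and Quinn is a knight.
- Xander (knave) says "Exactly 4 of us are knights" - this is FALSE (a lie) because there are 3 knights.
- Quinn (knight) says "At least one of us is a knight" - this is TRUE because Ivy, Eve, and Quinn are knights.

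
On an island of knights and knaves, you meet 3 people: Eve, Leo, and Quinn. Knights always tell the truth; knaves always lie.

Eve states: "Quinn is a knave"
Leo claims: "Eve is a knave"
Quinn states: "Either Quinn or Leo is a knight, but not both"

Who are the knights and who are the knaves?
Eve is a knight.
Leo is a knave.
Quinn is a knave.

Verification:
- Eve (knight) says "Quinn is a knave" - this is TRUE because Quinn is a knave.
- Leo (knave) says "Eve is a knave" - this is FALSE (a lie) because Eve is a knight.
- Quinn (knave) says "Either Quinn or Leo is a knight, but not both" - this is FALSE (a lie) because Quinn is a knave and Leo is a knave.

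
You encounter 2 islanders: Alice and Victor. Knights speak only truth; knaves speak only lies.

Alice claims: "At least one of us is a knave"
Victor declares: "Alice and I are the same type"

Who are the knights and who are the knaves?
Alice is a knight.
Victor is a knave.

Verification:
- Alice (knight) says "At least one of us is a knave" - this is TRUE because Victor is a knave.
- Victor (knave) says "Alice and I are the same type" - this is FALSE (a lie) because Victor is a knave and Alice is a knight.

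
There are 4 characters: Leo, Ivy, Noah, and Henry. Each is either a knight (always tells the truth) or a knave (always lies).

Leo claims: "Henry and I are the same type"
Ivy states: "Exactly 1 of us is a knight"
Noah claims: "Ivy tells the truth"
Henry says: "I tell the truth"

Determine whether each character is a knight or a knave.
Leo is a knight.
Ivy is a knave.
Noah is a knave.
Henry is a knight.

Verification:
- Leo (knight) says "Henry and I are the same type" - this is TRUE because Leo is a knight and Henry is a knight.
- Ivy (knave) says "Exactly 1 of us is a knight" - this is FALSE (a lie) because there are 2 knights.
- Noah (knave) says "Ivy tells the truth" - this is FALSE (a lie) because Ivy is a knave.
- Henry (knight) says "I tell the truth" - this is TRUE because Henry is a knight.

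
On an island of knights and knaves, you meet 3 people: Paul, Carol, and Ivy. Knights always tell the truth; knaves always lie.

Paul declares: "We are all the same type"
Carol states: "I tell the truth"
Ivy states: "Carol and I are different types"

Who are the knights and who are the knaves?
Paul is a knave.
Carol is a knave.
Ivy is a knight.

Verification:
- Paul (knave) says "We are all the same type" - this is FALSE (a lie) because Ivy is a knight and Paul and Carol are knaves.
- Carol (knave) says "I tell the truth" - this is FALSE (a lie) because Carol is a knave.
- Ivy (knight) says "Carol and I are different types" - this is TRUE because Ivy is a knight and Carol is a knave.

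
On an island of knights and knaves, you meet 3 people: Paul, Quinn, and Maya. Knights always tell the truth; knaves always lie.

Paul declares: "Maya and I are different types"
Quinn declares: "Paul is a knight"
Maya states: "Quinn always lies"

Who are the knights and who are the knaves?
Paul is a knight.
Quinn is a knight.
Maya is a knave.

Verification:
- Paul (knight) says "Maya and I are different types" - this is TRUE because Paul is a knight and Maya is a knave.
- Quinn (knight) says "Paul is a knight" - this is TRUE because Paul is a knight.
- Maya (knave) says "Quinn always lies" - this is FALSE (a lie) because Quinn is a knight.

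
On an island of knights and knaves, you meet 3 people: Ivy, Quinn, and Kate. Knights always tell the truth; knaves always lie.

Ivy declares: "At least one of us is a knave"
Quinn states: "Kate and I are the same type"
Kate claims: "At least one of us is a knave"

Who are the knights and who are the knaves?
Ivy is a knight.
Quinn is a knave.
Kate is a knight.

Verification:
- Ivy (knight) says "At least one of us is a knave" - this is TRUE because Quinn is a knave.
- Quinn (knave) says "Kate and I are the same type" - this is FALSE (a lie) because Quinn is a knave and Kate is a knight.
- Kate (knight) says "At least one of us is a knave" - this is TRUE because Quinn is a knave.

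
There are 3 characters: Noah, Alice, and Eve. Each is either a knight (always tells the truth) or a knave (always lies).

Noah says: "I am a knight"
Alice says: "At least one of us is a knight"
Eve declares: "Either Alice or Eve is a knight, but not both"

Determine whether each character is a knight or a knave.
Noah is a knave.
Alice is a knave.
Eve is a knave.

Verification:
- Noah (knave) says "I am a knight" - this is FALSE (a lie) because Noah is a knave.
- Alice (knave) says "At least one of us is a knight" - this is FALSE (a lie) because no one is a knight.
- Eve (knave) says "Either Alice or Eve is a knight, but not both" - this is FALSE (a lie) because Alice is a knave and Eve is a knave.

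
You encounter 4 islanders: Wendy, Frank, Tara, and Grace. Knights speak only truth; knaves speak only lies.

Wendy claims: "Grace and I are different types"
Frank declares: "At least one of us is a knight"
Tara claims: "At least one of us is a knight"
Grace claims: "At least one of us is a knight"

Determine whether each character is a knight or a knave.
Wendy is a knave.
Frank is a knave.
Tara is a knave.
Grace is a knave.

Verification:
- Wendy (knave) says "Grace and I are different types" - this is FALSE (a lie) because Wendy is a knave and Grace is a knave.
- Frank (knave) says "At least one of us is a knight" - this is FALSE (a lie) because no one is a knight.
- Tara (knave) says "At least one of us is a knight" - this is FALSE (a lie) because no one is a knight.
- Grace (knave) says "At least one of us is a knight" - this is FALSE (a lie) because no one is a knight.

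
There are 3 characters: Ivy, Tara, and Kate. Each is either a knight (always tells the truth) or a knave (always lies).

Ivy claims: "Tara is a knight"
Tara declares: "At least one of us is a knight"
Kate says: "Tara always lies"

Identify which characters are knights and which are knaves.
Ivy is a knight.
Tara is a knight.
Kate is a knave.

Verification:
- Ivy (knight) says "Tara is a knight" - this is TRUE because Tara is a knight.
- Tara (knight) says "At least one of us is a knight" - this is TRUE because Ivy and Tara are knights.
- Kate (knave) says "Tara always lies" - this is FALSE (a lie) because Tara is a knight.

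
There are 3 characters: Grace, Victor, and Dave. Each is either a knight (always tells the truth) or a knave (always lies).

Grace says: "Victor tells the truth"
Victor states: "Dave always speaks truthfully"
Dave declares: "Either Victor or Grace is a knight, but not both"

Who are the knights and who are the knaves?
Grace is a knave.
Victor is a knave.
Dave is a knave.

Verification:
- Grace (knave) says "Victor tells the truth" - this is FALSE (a lie) because Victor is a knave.
- Victor (knave) says "Dave always speaks truthfully" - this is FALSE (a lie) because Dave is a knave.
- Dave (knave) says "Either Victor or Grace is a knight, but not both" - this is FALSE (a lie) because Victor is a knave and Grace is a knave.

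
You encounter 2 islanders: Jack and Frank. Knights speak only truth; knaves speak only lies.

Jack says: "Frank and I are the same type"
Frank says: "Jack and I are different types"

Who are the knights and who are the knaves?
Jack is a knave.
Frank is a knight.

Verification:
- Jack (knave) says "Frank and I are the same type" - this is FALSE (a lie) because Jack is a knave and Frank is a knight.
- Frank (knight) says "Jack and I are different types" - this is TRUE because Frank is a knight and Jack is a knave.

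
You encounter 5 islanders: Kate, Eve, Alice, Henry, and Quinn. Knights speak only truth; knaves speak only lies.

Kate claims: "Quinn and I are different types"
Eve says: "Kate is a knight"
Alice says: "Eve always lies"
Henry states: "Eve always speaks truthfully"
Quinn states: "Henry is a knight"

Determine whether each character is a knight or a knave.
Kate is a knave.
Eve is a knave.
Alice is a knight.
Henry is a knave.
Quinn is a knave.

Verification:
- Kate (knave) says "Quinn and I are different types" - this is FALSE (a lie) because Kate is a knave and Quinn is a knave.
- Eve (knave) says "Kate is a knight" - this is FALSE (a lie) because Kate is a knave.
- Alice (knight) says "Eve always lies" - this is TRUE because Eve is a knave.
- Henry (knave) says "Eve always speaks truthfully" - this is FALSE (a lie) because Eve is a knave.
- Quinn (knave) says "Henry is a knight" - this is FALSE (a lie) because Henry is a knave.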